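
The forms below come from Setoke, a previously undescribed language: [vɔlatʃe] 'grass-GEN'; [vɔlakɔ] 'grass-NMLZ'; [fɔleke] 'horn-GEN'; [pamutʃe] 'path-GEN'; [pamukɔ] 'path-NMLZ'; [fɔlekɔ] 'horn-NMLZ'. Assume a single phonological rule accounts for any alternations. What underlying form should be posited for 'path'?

The root 'path' surfaces as [pamutʃe] and [pamukɔ], with a stem-final [tʃ] ~ [k] alternation.
But 'horn' keeps [k] in both environments ([fɔleke], [fɔlekɔ]), so there is no rule changing /k/ to [tʃ] before the GEN suffix.
So /tʃ/ is underlying, and a rule of depalatalization — palato-alveolar /tʃ/ becomes [k] when no front vowel follows — gives [k].
So 'path' = /pamutʃ/.

/pamutʃ/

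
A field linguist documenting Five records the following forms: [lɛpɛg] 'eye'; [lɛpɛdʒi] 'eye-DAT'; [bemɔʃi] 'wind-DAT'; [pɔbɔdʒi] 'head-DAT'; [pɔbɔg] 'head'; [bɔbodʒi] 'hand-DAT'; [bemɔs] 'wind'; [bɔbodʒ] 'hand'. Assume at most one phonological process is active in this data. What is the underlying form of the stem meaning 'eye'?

/lɛpɛg/

In [lɛpɛdʒi] and [lɛpɛg] the final segment of 'eye' alternates: [dʒ] ~ [g].
If /dʒ/ were underlying and a rule turned it into [g] in isolation, 'hand' would also alternate; but it has [dʒ] in both [bɔbodʒi] and [bɔbodʒ].
So /g/ is underlying, and a rule of palatalization before a front vowel — /g/ and /s/ become palato-alveolar [dʒ] and [ʃ] before a front vowel — gives [dʒ].
Hence 'eye' is /lɛpɛg/ underlyingly.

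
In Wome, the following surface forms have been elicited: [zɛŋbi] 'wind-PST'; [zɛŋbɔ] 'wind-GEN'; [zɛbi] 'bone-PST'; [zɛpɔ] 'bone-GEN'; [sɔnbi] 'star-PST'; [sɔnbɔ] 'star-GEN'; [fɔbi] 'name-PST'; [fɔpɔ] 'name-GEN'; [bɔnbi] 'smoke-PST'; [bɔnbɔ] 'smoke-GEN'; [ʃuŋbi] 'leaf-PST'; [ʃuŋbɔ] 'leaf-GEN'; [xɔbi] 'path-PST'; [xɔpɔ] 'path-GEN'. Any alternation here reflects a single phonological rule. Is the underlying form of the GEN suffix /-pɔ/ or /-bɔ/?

/-pɔ/

The GEN suffix surfaces as [-bɔ] and [-pɔ], depending on the final segment of the stem.
The PST suffix, which begins with [b], is invariant after every stem; so [b] is not altered by any rule here.
So the underlying form is /-pɔ/, and voiceless stops become voiced after a nasal.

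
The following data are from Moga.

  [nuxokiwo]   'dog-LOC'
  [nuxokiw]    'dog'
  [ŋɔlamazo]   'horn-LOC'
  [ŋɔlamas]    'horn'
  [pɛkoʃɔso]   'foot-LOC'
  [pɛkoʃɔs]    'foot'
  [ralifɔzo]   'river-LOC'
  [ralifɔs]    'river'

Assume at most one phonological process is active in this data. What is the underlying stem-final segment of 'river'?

The stem for 'river' ends in [z] in [ralifɔzo] but [s] in [ralifɔs].
Compare 'foot', with invariant [s] in [pɛkoʃɔso] and [pɛkoʃɔs]: an analysis with underlying /s/ and a rule producing [z] before the LOC suffix would wrongly predict alternation here too.
The alternation reflects word-final obstruent devoicing: voiced obstruents become voiceless word-finally. /z/ is underlying.

/z/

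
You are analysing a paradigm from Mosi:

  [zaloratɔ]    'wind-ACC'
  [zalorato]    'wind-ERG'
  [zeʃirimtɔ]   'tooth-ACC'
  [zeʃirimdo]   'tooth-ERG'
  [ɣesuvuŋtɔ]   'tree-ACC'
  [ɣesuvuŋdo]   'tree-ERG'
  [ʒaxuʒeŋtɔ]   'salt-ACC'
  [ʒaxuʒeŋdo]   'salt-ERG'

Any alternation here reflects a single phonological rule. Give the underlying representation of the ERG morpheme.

/-do/

The ERG morpheme has two allomorphs, [-do] and [-to].
The ACC suffix, which begins with [t], is invariant after every stem; so [t] is not altered by any rule here.
So the underlying form is /-do/, and voiced stops become voiceless after a vowel.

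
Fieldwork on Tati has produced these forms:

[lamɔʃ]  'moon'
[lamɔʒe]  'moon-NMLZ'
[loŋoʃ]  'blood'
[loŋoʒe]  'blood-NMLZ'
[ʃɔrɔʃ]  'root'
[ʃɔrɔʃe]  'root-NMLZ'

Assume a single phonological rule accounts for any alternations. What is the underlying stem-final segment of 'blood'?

'blood' shows [ʃ] ~ [ʒ] at the end of the stem ([loŋoʃ] vs [loŋoʒe]).
The stem 'root' ([ʃɔrɔʃ], [ʃɔrɔʃe]) shows [ʃ] unchanged in both environments, so [ʃ] cannot be basic with [ʒ] derived before the NMLZ suffix.
The alternation reflects word-final obstruent devoicing: voiced obstruents become voiceless word-finally. /ʒ/ is underlying.

/ʒ/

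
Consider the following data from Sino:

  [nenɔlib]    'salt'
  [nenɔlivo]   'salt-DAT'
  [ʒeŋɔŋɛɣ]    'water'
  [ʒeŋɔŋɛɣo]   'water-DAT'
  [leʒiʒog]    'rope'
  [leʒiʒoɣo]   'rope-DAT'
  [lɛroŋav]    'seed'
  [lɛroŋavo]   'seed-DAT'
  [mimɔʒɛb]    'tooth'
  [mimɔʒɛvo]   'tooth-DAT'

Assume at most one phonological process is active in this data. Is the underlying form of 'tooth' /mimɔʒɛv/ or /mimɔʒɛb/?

The root 'tooth' surfaces as [mimɔʒɛb] and [mimɔʒɛvo], with a stem-final [b] ~ [v] alternation.
The stem 'seed' ([lɛroŋav], [lɛroŋavo]) shows [v] unchanged in both environments, so [v] cannot be basic with [b] derived in isolation.
So /b/ is underlying, and a rule of intervocalic spirantization — voiced stops become fricatives between vowels — gives [v].

/mimɔʒɛb/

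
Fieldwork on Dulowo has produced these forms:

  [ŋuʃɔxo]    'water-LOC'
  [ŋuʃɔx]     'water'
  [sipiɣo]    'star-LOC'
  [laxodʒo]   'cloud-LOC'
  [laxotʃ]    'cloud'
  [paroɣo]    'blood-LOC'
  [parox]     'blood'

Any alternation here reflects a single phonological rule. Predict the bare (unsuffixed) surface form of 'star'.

[sipix]

The stem for 'blood' ends in [ɣ] in [paroɣo] but [x] in [parox].
But 'water' keeps [x] in both environments ([ŋuʃɔxo], [ŋuʃɔx]), so there is no rule changing /x/ to [ɣ] before the LOC suffix.
So /ɣ/ is underlying, and a rule of word-final obstruent devoicing — voiced obstruents become voiceless word-finally — gives [x].
From [sipiɣo] the stem 'star' is /sipiɣ/; word-finally this yields [sipix].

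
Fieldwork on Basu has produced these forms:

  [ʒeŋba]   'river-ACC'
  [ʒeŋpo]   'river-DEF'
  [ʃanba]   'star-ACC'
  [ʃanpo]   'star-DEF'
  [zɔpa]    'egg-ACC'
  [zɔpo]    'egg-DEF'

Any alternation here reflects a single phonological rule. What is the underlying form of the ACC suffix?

The ACC morpheme has two allomorphs, [-ba] and [-pa].
By contrast the DEF suffix keeps its initial [p] throughout — that segment must be underlying.
So the underlying form is /-ba/, and voiced stops become voiceless after a vowel.

/-ba/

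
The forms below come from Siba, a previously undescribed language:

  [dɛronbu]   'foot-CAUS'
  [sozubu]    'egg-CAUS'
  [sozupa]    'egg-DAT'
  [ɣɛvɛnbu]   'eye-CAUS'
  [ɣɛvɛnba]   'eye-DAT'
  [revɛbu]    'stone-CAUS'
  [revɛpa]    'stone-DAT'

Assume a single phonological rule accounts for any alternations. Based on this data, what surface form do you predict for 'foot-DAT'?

The DAT morpheme has two allomorphs, [-ba] and [-pa].
The CAUS suffix, which begins with [b], is invariant after every stem; so [b] is not altered by any rule here.
So the underlying form is /-pa/, and voiceless stops become voiced after a nasal.
After 'foot', which ends in a nasal, the suffix surfaces as [-ba], giving [dɛronba].

[dɛronba]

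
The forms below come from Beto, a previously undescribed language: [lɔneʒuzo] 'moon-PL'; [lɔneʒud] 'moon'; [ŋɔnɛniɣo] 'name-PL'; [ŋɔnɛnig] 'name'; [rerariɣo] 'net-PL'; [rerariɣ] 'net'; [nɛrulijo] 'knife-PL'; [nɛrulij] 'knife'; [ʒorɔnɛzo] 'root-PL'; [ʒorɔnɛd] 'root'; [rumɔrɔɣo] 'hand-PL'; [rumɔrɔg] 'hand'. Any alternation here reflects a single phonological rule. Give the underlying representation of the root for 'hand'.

In [rumɔrɔɣo] and [rumɔrɔg] the final segment of 'hand' alternates: [ɣ] ~ [g].
Compare 'net', with invariant [ɣ] in [rerariɣo] and [rerariɣ]: an analysis with underlying /ɣ/ and a rule producing [g] in isolation would wrongly predict alternation here too.
So /g/ is underlying, and a rule of intervocalic spirantization — voiced stops become fricatives between vowels — gives [ɣ].
Hence 'hand' is /rumɔrɔg/ underlyingly.

/rumɔrɔg/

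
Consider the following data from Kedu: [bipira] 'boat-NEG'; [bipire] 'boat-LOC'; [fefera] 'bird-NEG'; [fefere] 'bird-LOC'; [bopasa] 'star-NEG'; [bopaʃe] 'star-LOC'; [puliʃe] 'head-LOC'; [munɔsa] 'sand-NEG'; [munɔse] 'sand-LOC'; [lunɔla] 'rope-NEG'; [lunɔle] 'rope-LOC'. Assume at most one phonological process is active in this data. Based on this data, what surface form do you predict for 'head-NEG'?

[pulisa]

The stem for 'star' ends in [s] in [bopasa] but [ʃ] in [bopaʃe].
If /s/ were underlying and a rule turned it into [ʃ] before the LOC suffix, 'sand' would also alternate; but it has [s] in both [munɔsa] and [munɔse].
The underlying segment must be /ʃ/; palato-alveolar /ʃ/ becomes [s] when no front vowel follows, yielding [s] there.
From [puliʃe] the stem 'head' is /puliʃ/; when no front vowel follows this yields [pulisa].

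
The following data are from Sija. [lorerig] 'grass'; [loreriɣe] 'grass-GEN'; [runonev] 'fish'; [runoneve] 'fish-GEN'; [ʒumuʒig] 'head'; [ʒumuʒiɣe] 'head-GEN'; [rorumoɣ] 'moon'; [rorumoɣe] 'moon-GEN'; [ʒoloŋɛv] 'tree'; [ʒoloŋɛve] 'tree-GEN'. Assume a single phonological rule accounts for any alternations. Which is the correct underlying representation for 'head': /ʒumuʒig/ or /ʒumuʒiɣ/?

'head' shows [g] ~ [ɣ] at the end of the stem ([ʒumuʒig] vs [ʒumuʒiɣe]).
Compare 'moon', with invariant [ɣ] in [rorumoɣ] and [rorumoɣe]: an analysis with underlying /ɣ/ and a rule producing [g] in isolation would wrongly predict alternation here too.
So /g/ is underlying, and a rule of intervocalic spirantization — voiced stops become fricatives between vowels — gives [ɣ].

/ʒumuʒig/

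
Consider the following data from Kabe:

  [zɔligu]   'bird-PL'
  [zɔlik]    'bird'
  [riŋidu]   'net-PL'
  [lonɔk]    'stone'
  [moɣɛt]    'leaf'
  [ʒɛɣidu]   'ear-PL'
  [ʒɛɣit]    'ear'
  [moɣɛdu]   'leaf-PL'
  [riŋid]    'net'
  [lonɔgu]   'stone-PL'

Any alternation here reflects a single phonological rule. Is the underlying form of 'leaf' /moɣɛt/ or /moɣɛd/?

'leaf' shows [d] ~ [t] at the end of the stem ([moɣɛdu] vs [moɣɛt]).
But 'net' keeps [d] in both environments ([riŋidu], [riŋid]), so there is no rule changing /d/ to [t] in isolation.
The alternation reflects intervocalic voicing: voiceless stops become voiced between vowels. /t/ is underlying.

/moɣɛt/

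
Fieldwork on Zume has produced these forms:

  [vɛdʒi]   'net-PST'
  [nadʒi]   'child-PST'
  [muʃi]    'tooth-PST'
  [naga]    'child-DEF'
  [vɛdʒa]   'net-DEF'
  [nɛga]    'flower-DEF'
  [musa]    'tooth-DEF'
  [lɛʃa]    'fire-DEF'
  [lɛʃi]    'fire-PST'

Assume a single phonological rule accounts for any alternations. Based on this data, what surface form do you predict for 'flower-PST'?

'child' shows [g] ~ [dʒ] at the end of the stem ([naga] vs [nadʒi]).
If /dʒ/ were underlying and a rule turned it into [g] before the DEF suffix, 'net' would also alternate; but it has [dʒ] in both [vɛdʒa] and [vɛdʒi].
The alternation reflects palatalization before a front vowel: /g/ and /s/ become palato-alveolar [dʒ] and [ʃ] before a front vowel. /g/ is underlying.
The one attested form of 'flower', [nɛga], shows underlying /nɛg/. Applying the same rule before a front vowel gives [nɛdʒi].

[nɛdʒi]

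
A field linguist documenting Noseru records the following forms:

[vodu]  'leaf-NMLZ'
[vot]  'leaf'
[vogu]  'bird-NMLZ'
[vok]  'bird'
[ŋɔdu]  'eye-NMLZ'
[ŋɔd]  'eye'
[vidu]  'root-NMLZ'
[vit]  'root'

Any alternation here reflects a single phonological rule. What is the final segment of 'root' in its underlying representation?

/t/

'root' shows [d] ~ [t] at the end of the stem ([vidu] vs [vit]).
The stem 'eye' ([ŋɔdu], [ŋɔd]) shows [d] unchanged in both environments, so [d] cannot be basic with [t] derived in isolation.
Therefore /t/ is basic and [d] is derived by intervocalic voicing (voiceless stops become voiced between vowels).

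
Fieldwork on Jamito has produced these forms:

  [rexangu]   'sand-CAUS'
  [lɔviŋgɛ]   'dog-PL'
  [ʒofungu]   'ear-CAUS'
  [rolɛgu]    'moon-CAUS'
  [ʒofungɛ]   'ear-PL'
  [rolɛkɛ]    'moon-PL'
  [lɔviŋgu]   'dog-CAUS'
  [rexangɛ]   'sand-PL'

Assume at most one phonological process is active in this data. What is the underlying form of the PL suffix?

/-kɛ/

The PL suffix surfaces as [-gɛ] and [-kɛ], depending on the final segment of the stem.
The CAUS suffix, which begins with [g], is invariant after every stem; so [g] is not altered by any rule here.
The PL suffix is therefore /-kɛ/ underlyingly, with post-nasal voicing: voiceless stops become voiced after a nasal.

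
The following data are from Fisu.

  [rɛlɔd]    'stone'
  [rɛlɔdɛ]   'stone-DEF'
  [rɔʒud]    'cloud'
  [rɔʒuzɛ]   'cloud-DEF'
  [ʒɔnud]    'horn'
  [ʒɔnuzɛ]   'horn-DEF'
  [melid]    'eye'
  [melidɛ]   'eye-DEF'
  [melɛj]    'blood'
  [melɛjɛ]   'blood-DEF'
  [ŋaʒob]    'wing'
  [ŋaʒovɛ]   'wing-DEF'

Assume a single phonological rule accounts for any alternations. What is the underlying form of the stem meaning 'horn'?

/ʒɔnuz/

The stem for 'horn' ends in [d] in [ʒɔnud] but [z] in [ʒɔnuzɛ].
But 'eye' keeps [d] in both environments ([melid], [melidɛ]), so there is no rule changing /d/ to [z] before the DEF suffix.
The underlying segment must be /z/; voiced fricatives become stops word-finally, yielding [d] there.
So 'horn' = /ʒɔnuz/.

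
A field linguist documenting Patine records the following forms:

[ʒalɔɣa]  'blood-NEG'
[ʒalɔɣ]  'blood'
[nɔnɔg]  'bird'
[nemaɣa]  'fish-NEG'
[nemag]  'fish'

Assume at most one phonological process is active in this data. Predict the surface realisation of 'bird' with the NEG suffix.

[nɔnɔɣa]

In [nemaɣa] and [nemag] the final segment of 'fish' alternates: [ɣ] ~ [g].
But 'blood' keeps [ɣ] in both environments ([ʒalɔɣa], [ʒalɔɣ]), so there is no rule changing /ɣ/ to [g] in isolation.
The alternation reflects intervocalic spirantization: voiced stops become fricatives between vowels. /g/ is underlying.
The one attested form of 'bird', [nɔnɔg], shows underlying /nɔnɔg/. Applying the same rule between vowels gives [nɔnɔɣa].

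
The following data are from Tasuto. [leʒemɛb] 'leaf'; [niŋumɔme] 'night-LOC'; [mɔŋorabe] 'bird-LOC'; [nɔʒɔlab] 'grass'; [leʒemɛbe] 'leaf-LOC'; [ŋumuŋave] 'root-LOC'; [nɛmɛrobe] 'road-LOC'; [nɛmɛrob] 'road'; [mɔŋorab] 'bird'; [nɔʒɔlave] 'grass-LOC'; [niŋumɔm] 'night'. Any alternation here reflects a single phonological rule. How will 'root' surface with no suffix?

'grass' shows [v] ~ [b] at the end of the stem ([nɔʒɔlave] vs [nɔʒɔlab]).
But 'road' keeps [b] in both environments ([nɛmɛrobe], [nɛmɛrob]), so there is no rule changing /b/ to [v] before the LOC suffix.
Therefore /v/ is basic and [b] is derived by word-final hardening (voiced fricatives become stops word-finally).
From [ŋumuŋave] the stem 'root' is /ŋumuŋav/; word-finally this yields [ŋumuŋab].

[ŋumuŋab]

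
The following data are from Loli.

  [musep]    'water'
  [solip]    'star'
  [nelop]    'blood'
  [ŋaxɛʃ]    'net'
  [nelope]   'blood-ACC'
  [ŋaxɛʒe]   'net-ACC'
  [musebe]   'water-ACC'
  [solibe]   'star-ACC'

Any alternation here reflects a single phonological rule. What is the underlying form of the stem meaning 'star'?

/solib/

In [solibe] and [solip] the final segment of 'star' alternates: [b] ~ [p].
Compare 'blood', with invariant [p] in [nelope] and [nelop]: an analysis with underlying /p/ and a rule producing [b] before the ACC suffix would wrongly predict alternation here too.
The alternation reflects word-final obstruent devoicing: voiced obstruents become voiceless word-finally. /b/ is underlying.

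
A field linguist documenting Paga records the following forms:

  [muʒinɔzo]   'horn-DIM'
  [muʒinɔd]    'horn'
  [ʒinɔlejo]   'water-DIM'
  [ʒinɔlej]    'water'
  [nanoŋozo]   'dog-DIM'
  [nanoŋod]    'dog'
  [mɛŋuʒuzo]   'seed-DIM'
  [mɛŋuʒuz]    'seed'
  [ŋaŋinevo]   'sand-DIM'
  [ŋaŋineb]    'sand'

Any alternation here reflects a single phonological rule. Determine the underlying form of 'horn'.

'horn' shows [z] ~ [d] at the end of the stem ([muʒinɔzo] vs [muʒinɔd]).
But 'seed' keeps [z] in both environments ([mɛŋuʒuzo], [mɛŋuʒuz]), so there is no rule changing /z/ to [d] in isolation.
The underlying segment must be /d/; voiced stops become fricatives between vowels, yielding [z] there.
Hence 'horn' is /muʒinɔd/ underlyingly.

/muʒinɔd/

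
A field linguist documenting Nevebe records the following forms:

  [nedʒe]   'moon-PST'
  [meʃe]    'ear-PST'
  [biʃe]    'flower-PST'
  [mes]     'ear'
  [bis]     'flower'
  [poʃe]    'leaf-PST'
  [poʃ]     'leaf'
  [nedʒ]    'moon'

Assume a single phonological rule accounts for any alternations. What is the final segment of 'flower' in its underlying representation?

/s/

In [bis] and [biʃe] the final segment of 'flower' alternates: [s] ~ [ʃ].
If /ʃ/ were underlying and a rule turned it into [s] in isolation, 'leaf' would also alternate; but it has [ʃ] in both [poʃ] and [poʃe].
The alternation reflects palatalization before a front vowel: /s/ becomes palato-alveolar [ʃ] before a front vowel. /s/ is underlying.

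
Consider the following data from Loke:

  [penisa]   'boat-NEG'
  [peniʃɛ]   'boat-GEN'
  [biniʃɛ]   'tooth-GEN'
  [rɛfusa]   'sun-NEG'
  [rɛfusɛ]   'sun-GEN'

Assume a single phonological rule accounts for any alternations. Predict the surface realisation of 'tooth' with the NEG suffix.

[binisa]

In [penisa] and [peniʃɛ] the final segment of 'boat' alternates: [s] ~ [ʃ].
If /s/ were underlying and a rule turned it into [ʃ] before the GEN suffix, 'sun' would also alternate; but it has [s] in both [rɛfusa] and [rɛfusɛ].
The alternation reflects depalatalization: palato-alveolar /ʃ/ becomes [s] when no front vowel follows. /ʃ/ is underlying.
The one attested form of 'tooth', [biniʃɛ], shows underlying /biniʃ/. Applying the same rule when no front vowel follows gives [binisa].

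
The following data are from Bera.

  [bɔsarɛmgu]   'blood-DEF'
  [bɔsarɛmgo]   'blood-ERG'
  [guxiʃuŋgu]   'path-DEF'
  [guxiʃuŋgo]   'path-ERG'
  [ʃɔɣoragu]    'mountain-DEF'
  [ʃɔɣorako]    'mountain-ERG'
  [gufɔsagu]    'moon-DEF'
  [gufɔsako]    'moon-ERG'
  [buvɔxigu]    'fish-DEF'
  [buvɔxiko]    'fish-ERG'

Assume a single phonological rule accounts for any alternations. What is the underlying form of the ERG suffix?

/-ko/

The ERG morpheme has two allomorphs, [-go] and [-ko].
By contrast the DEF suffix keeps its initial [g] throughout — that segment must be underlying.
The ERG suffix is therefore /-ko/ underlyingly, with post-nasal voicing: voiceless stops become voiced after a nasal.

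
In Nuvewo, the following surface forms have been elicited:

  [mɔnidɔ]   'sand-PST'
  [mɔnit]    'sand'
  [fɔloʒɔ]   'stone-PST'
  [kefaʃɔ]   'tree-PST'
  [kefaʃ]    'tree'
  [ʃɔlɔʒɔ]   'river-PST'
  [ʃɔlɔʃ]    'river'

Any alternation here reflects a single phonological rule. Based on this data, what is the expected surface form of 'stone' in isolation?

[fɔloʃ]

The root 'river' surfaces as [ʃɔlɔʒɔ] and [ʃɔlɔʃ], with a stem-final [ʒ] ~ [ʃ] alternation.
Compare 'tree', with invariant [ʃ] in [kefaʃɔ] and [kefaʃ]: an analysis with underlying /ʃ/ and a rule producing [ʒ] before the PST suffix would wrongly predict alternation here too.
Therefore /ʒ/ is basic and [ʃ] is derived by word-final obstruent devoicing (voiced obstruents become voiceless word-finally).
From [fɔloʒɔ] the stem 'stone' is /fɔloʒ/; word-finally this yields [fɔloʃ].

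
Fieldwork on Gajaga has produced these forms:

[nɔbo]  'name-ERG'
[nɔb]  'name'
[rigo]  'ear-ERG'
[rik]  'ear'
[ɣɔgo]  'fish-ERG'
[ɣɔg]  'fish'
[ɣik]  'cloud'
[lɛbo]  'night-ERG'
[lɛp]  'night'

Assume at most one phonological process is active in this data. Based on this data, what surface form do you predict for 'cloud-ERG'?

The root 'ear' surfaces as [rigo] and [rik], with a stem-final [g] ~ [k] alternation.
If /g/ were underlying and a rule turned it into [k] in isolation, 'fish' would also alternate; but it has [g] in both [ɣɔgo] and [ɣɔg].
The underlying segment must be /k/; voiceless stops become voiced between vowels, yielding [g] there.
The one attested form of 'cloud', [ɣik], shows underlying /ɣik/. Applying the same rule between vowels gives [ɣigo].

[ɣigo]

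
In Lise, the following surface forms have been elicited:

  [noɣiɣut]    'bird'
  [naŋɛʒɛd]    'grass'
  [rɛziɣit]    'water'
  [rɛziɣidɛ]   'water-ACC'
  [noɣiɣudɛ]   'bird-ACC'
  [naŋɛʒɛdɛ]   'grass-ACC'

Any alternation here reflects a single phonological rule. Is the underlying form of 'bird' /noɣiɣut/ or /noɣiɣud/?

/noɣiɣut/

The root 'bird' surfaces as [noɣiɣut] and [noɣiɣudɛ], with a stem-final [t] ~ [d] alternation.
But 'grass' keeps [d] in both environments ([naŋɛʒɛd], [naŋɛʒɛdɛ]), so there is no rule changing /d/ to [t] in isolation.
The alternation reflects intervocalic voicing: voiceless stops become voiced between vowels. /t/ is underlying.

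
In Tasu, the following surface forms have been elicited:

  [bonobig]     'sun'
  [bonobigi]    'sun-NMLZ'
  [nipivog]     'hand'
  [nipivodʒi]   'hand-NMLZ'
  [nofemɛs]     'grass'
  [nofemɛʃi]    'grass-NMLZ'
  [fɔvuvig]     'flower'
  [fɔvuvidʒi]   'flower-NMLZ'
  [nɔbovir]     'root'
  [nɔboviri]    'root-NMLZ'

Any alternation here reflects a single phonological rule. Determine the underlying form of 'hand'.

The stem for 'hand' ends in [g] in [nipivog] but [dʒ] in [nipivodʒi].
The stem 'sun' ([bonobig], [bonobigi]) shows [g] unchanged in both environments, so [g] cannot be basic with [dʒ] derived before the NMLZ suffix.
The underlying segment must be /dʒ/; palato-alveolar /dʒ/ and /ʃ/ become [g] and [s] when no front vowel follows, yielding [g] there.

/nipivodʒ/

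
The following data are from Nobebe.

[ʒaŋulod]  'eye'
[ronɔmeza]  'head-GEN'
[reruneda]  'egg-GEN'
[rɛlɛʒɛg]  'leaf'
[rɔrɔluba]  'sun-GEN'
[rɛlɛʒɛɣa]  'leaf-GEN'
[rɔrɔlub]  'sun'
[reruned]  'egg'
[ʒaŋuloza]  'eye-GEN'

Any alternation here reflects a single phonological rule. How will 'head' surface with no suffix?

[ronɔmed]

'eye' shows [z] ~ [d] at the end of the stem ([ʒaŋuloza] vs [ʒaŋulod]).
The stem 'egg' ([reruneda], [reruned]) shows [d] unchanged in both environments, so [d] cannot be basic with [z] derived before the GEN suffix.
So /z/ is underlying, and a rule of word-final hardening — voiced fricatives become stops word-finally — gives [d].
The one attested form of 'head', [ronɔmeza], shows underlying /ronɔmez/. Applying the same rule word-finally gives [ronɔmed].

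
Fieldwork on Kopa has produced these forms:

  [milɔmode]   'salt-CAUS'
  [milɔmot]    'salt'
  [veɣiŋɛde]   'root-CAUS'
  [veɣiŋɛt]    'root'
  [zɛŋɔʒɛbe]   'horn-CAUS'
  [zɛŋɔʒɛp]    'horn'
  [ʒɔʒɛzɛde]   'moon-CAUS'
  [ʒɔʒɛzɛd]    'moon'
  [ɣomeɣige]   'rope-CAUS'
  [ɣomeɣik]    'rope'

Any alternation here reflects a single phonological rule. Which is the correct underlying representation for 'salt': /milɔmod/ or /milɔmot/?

/milɔmot/

The root 'salt' surfaces as [milɔmode] and [milɔmot], with a stem-final [d] ~ [t] alternation.
But 'moon' keeps [d] in both environments ([ʒɔʒɛzɛde], [ʒɔʒɛzɛd]), so there is no rule changing /d/ to [t] in isolation.
So /t/ is underlying, and a rule of intervocalic voicing — voiceless stops become voiced between vowels — gives [d].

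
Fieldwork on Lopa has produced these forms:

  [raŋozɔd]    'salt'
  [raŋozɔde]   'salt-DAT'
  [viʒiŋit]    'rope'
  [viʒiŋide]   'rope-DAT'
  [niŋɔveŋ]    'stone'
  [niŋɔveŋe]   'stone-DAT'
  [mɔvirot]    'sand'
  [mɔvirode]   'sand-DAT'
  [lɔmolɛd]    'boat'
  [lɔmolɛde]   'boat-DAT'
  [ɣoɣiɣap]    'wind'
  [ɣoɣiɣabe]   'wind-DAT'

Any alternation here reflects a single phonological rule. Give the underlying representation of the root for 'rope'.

'rope' shows [t] ~ [d] at the end of the stem ([viʒiŋit] vs [viʒiŋide]).
But 'boat' keeps [d] in both environments ([lɔmolɛd], [lɔmolɛde]), so there is no rule changing /d/ to [t] in isolation.
The underlying segment must be /t/; voiceless stops become voiced between vowels, yielding [d] there.
So 'rope' = /viʒiŋit/.

/viʒiŋit/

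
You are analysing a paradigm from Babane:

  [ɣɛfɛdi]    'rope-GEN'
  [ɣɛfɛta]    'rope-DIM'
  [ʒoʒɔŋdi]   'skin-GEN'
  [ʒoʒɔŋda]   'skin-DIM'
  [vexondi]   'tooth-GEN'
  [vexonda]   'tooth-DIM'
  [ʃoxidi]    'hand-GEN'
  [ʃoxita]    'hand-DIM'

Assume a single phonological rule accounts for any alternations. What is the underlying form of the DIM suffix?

The DIM morpheme has two allomorphs, [-da] and [-ta].
The GEN suffix, which begins with [d], is invariant after every stem; so [d] is not altered by any rule here.
The DIM suffix is therefore /-ta/ underlyingly, with post-nasal voicing: voiceless stops become voiced after a nasal.

/-ta/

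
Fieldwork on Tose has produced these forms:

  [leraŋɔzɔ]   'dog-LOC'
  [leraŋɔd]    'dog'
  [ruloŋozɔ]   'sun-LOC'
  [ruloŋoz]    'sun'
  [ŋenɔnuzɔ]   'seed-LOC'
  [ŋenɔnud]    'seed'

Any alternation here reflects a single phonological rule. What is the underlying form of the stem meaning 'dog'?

/leraŋɔd/

In [leraŋɔzɔ] and [leraŋɔd] the final segment of 'dog' alternates: [z] ~ [d].
But 'sun' keeps [z] in both environments ([ruloŋozɔ], [ruloŋoz]), so there is no rule changing /z/ to [d] in isolation.
The alternation reflects intervocalic spirantization: voiced stops become fricatives between vowels. /d/ is underlying.
The underlying form of 'dog' is therefore /leraŋɔd/.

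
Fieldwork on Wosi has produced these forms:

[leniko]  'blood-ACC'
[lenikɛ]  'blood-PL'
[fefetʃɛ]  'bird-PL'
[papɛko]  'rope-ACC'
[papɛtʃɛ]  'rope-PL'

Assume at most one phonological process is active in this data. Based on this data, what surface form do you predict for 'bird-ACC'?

The root 'rope' surfaces as [papɛko] and [papɛtʃɛ], with a stem-final [k] ~ [tʃ] alternation.
If /k/ were underlying and a rule turned it into [tʃ] before the PL suffix, 'blood' would also alternate; but it has [k] in both [leniko] and [lenikɛ].
Therefore /tʃ/ is basic and [k] is derived by depalatalization (palato-alveolar /tʃ/ becomes [k] when no front vowel follows).
From [fefetʃɛ] the stem 'bird' is /fefetʃ/; when no front vowel follows this yields [fefeko].

[fefeko]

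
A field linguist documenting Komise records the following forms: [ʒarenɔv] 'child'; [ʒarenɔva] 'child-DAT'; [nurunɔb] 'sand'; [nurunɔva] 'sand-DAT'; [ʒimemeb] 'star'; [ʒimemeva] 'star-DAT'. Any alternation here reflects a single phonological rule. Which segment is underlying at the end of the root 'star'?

/b/

'star' shows [b] ~ [v] at the end of the stem ([ʒimemeb] vs [ʒimemeva]).
But 'child' keeps [v] in both environments ([ʒarenɔv], [ʒarenɔva]), so there is no rule changing /v/ to [b] in isolation.
Therefore /b/ is basic and [v] is derived by intervocalic spirantization (voiced stops become fricatives between vowels).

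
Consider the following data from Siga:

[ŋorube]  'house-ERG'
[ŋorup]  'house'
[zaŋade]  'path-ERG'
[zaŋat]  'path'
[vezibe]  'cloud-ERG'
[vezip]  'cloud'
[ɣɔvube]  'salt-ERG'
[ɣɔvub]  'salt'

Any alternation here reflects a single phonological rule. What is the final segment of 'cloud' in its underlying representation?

/p/

The root 'cloud' surfaces as [vezibe] and [vezip], with a stem-final [b] ~ [p] alternation.
If /b/ were underlying and a rule turned it into [p] in isolation, 'salt' would also alternate; but it has [b] in both [ɣɔvube] and [ɣɔvub].
So /p/ is underlying, and a rule of intervocalic voicing — voiceless stops become voiced between vowels — gives [b].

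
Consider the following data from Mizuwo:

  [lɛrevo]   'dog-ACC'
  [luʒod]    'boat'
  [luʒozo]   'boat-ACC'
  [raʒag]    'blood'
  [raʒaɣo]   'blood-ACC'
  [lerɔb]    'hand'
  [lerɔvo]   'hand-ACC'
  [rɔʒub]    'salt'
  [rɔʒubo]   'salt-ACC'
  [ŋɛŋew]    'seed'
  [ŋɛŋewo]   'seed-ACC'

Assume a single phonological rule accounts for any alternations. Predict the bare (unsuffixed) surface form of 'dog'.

'hand' shows [b] ~ [v] at the end of the stem ([lerɔb] vs [lerɔvo]).
If /b/ were underlying and a rule turned it into [v] before the ACC suffix, 'salt' would also alternate; but it has [b] in both [rɔʒub] and [rɔʒubo].
So /v/ is underlying, and a rule of word-final hardening — voiced fricatives become stops word-finally — gives [b].
From [lɛrevo] the stem 'dog' is /lɛrev/; word-finally this yields [lɛreb].

[lɛreb]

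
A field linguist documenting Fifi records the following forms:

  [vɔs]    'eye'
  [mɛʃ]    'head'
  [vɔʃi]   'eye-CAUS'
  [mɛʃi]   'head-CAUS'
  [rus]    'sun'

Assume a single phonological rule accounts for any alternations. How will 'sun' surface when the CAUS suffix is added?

In [vɔʃi] and [vɔs] the final segment of 'eye' alternates: [ʃ] ~ [s].
But 'head' keeps [ʃ] in both environments ([mɛʃi], [mɛʃ]), so there is no rule changing /ʃ/ to [s] in isolation.
Therefore /s/ is basic and [ʃ] is derived by palatalization before a front vowel (/s/ becomes palato-alveolar [ʃ] before a front vowel).
From [rus] the stem 'sun' is /rus/; before a front vowel this yields [ruʃi].

[ruʃi]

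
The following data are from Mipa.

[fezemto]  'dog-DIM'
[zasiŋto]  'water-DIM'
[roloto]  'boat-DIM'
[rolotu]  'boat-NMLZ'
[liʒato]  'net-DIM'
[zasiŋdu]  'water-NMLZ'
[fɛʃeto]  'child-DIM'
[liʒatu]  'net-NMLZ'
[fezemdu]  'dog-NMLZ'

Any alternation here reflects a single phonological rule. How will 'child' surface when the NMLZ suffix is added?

[fɛʃetu]

The NMLZ morpheme has two allomorphs, [-du] and [-tu].
By contrast the DIM suffix keeps its initial [t] throughout — that segment must be underlying.
So the underlying form is /-du/, and voiced stops become voiceless after a vowel.
After 'child', which ends in a vowel, the suffix surfaces as [-tu], giving [fɛʃetu].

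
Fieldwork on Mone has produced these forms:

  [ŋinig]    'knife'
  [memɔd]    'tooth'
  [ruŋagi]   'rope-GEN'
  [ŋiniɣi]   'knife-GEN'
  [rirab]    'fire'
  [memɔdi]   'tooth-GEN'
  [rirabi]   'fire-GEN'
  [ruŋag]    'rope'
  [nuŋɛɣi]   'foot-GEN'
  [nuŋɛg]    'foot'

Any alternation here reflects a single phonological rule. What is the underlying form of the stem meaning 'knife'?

/ŋiniɣ/

In [ŋiniɣi] and [ŋinig] the final segment of 'knife' alternates: [ɣ] ~ [g].
If /g/ were underlying and a rule turned it into [ɣ] before the GEN suffix, 'rope' would also alternate; but it has [g] in both [ruŋagi] and [ruŋag].
The alternation reflects word-final hardening: voiced fricatives become stops word-finally. /ɣ/ is underlying.
So 'knife' = /ŋiniɣ/.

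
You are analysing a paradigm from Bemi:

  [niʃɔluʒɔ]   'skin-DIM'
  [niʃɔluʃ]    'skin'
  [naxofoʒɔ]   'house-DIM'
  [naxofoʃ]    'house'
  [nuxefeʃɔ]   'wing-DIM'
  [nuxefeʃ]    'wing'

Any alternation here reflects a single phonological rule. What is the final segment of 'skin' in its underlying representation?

/ʒ/

In [niʃɔluʒɔ] and [niʃɔluʃ] the final segment of 'skin' alternates: [ʒ] ~ [ʃ].
If /ʃ/ were underlying and a rule turned it into [ʒ] before the DIM suffix, 'wing' would also alternate; but it has [ʃ] in both [nuxefeʃɔ] and [nuxefeʃ].
Therefore /ʒ/ is basic and [ʃ] is derived by word-final obstruent devoicing (voiced obstruents become voiceless word-finally).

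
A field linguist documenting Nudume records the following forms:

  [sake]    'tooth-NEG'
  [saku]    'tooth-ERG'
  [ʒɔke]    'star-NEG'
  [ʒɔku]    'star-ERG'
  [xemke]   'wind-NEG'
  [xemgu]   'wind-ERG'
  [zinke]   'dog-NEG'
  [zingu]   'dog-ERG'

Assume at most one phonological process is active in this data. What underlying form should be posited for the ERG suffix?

The ERG morpheme has two allomorphs, [-gu] and [-ku].
By contrast the NEG suffix keeps its initial [k] throughout — that segment must be underlying.
So the underlying form is /-gu/, and voiced stops become voiceless after a vowel.

/-gu/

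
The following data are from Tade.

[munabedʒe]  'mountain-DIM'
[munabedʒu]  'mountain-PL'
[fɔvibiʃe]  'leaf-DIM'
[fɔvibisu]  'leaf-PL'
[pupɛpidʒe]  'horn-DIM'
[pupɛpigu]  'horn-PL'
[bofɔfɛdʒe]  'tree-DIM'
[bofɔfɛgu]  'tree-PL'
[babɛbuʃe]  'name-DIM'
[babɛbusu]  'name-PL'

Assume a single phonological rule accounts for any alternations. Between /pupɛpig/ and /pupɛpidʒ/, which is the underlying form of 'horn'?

/pupɛpig/

The root 'horn' surfaces as [pupɛpidʒe] and [pupɛpigu], with a stem-final [dʒ] ~ [g] alternation.
But 'mountain' keeps [dʒ] in both environments ([munabedʒe], [munabedʒu]), so there is no rule changing /dʒ/ to [g] before the PL suffix.
So /g/ is underlying, and a rule of palatalization before a front vowel — /g/ and /s/ become palato-alveolar [dʒ] and [ʃ] before a front vowel — gives [dʒ].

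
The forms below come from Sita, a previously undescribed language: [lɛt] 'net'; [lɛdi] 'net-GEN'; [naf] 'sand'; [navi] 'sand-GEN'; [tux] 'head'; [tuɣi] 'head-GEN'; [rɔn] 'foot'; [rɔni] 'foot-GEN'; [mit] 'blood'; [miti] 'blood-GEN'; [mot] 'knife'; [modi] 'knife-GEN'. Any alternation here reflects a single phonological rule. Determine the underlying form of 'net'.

/lɛd/

In [lɛt] and [lɛdi] the final segment of 'net' alternates: [t] ~ [d].
Compare 'blood', with invariant [t] in [mit] and [miti]: an analysis with underlying /t/ and a rule producing [d] before the GEN suffix would wrongly predict alternation here too.
The alternation reflects word-final obstruent devoicing: voiced obstruents become voiceless word-finally. /d/ is underlying.
So 'net' = /lɛd/.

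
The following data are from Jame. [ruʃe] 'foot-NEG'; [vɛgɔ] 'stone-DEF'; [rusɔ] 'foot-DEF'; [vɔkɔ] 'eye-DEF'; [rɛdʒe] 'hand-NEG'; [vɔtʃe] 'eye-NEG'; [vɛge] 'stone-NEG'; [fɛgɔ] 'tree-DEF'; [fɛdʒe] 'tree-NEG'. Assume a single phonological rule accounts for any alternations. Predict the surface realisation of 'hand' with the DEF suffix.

[rɛgɔ]

The root 'tree' surfaces as [fɛgɔ] and [fɛdʒe], with a stem-final [g] ~ [dʒ] alternation.
Compare 'stone', with invariant [g] in [vɛgɔ] and [vɛge]: an analysis with underlying /g/ and a rule producing [dʒ] before the NEG suffix would wrongly predict alternation here too.
Therefore /dʒ/ is basic and [g] is derived by depalatalization (palato-alveolar /tʃ/, /dʒ/ and /ʃ/ become [k], [g] and [s] when no front vowel follows).
The one attested form of 'hand', [rɛdʒe], shows underlying /rɛdʒ/. Applying the same rule when no front vowel follows gives [rɛgɔ].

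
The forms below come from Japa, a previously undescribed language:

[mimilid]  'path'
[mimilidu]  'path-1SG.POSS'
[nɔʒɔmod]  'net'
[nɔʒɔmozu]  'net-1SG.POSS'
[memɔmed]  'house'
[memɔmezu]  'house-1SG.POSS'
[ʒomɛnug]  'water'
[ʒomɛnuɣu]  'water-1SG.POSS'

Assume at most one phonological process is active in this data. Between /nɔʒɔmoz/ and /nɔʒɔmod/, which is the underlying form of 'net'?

/nɔʒɔmoz/

'net' shows [d] ~ [z] at the end of the stem ([nɔʒɔmod] vs [nɔʒɔmozu]).
Compare 'path', with invariant [d] in [mimilid] and [mimilidu]: an analysis with underlying /d/ and a rule producing [z] before the 1SG.POSS suffix would wrongly predict alternation here too.
The alternation reflects word-final hardening: voiced fricatives become stops word-finally. /z/ is underlying.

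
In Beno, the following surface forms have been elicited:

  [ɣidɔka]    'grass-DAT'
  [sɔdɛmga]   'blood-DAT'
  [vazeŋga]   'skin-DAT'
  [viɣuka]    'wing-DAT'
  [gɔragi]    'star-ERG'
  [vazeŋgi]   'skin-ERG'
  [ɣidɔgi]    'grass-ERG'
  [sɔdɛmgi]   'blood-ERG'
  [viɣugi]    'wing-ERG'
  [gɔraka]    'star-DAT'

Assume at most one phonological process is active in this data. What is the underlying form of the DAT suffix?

/-ka/

The DAT suffix surfaces as [-ga] and [-ka], depending on the final segment of the stem.
The ERG suffix, which begins with [g], is invariant after every stem; so [g] is not altered by any rule here.
So the underlying form is /-ka/, and voiceless stops become voiced after a nasal.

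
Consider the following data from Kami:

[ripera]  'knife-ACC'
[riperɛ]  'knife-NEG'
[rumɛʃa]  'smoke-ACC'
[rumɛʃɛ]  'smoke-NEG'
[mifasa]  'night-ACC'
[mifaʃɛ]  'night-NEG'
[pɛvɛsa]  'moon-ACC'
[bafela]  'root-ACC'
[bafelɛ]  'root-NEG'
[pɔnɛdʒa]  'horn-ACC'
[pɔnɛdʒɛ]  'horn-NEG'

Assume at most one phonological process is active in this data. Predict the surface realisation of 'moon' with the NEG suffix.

[pɛvɛʃɛ]

The root 'night' surfaces as [mifasa] and [mifaʃɛ], with a stem-final [s] ~ [ʃ] alternation.
If /ʃ/ were underlying and a rule turned it into [s] before the ACC suffix, 'smoke' would also alternate; but it has [ʃ] in both [rumɛʃa] and [rumɛʃɛ].
Therefore /s/ is basic and [ʃ] is derived by palatalization before a front vowel (/s/ becomes palato-alveolar [ʃ] before a front vowel).
The one attested form of 'moon', [pɛvɛsa], shows underlying /pɛvɛs/. Applying the same rule before a front vowel gives [pɛvɛʃɛ].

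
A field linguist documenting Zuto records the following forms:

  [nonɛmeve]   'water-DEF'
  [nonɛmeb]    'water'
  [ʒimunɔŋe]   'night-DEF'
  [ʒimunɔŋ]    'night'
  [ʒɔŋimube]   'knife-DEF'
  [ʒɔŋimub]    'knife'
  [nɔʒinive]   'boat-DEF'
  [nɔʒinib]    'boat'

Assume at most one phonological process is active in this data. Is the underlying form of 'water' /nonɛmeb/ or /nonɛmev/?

The stem for 'water' ends in [v] in [nonɛmeve] but [b] in [nonɛmeb].
But 'knife' keeps [b] in both environments ([ʒɔŋimube], [ʒɔŋimub]), so there is no rule changing /b/ to [v] before the DEF suffix.
Therefore /v/ is basic and [b] is derived by word-final hardening (voiced fricatives become stops word-finally).

/nonɛmev/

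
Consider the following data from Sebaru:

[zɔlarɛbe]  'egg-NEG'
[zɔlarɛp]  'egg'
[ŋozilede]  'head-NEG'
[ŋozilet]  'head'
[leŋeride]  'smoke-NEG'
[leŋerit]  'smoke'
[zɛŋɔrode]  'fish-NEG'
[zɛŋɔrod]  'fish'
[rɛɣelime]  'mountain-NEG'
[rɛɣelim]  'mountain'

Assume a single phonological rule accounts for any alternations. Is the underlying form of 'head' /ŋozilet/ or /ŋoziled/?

The root 'head' surfaces as [ŋozilede] and [ŋozilet], with a stem-final [d] ~ [t] alternation.
If /d/ were underlying and a rule turned it into [t] in isolation, 'fish' would also alternate; but it has [d] in both [zɛŋɔrode] and [zɛŋɔrod].
Therefore /t/ is basic and [d] is derived by intervocalic voicing (voiceless stops become voiced between vowels).

/ŋozilet/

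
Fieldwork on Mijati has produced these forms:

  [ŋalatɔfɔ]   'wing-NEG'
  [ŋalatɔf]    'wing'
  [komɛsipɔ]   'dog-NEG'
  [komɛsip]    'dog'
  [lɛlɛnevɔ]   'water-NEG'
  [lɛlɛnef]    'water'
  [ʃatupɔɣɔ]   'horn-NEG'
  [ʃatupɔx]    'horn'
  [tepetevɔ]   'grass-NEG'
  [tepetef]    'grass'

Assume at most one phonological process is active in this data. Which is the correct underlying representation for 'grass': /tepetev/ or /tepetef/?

/tepetev/

The stem for 'grass' ends in [v] in [tepetevɔ] but [f] in [tepetef].
If /f/ were underlying and a rule turned it into [v] before the NEG suffix, 'wing' would also alternate; but it has [f] in both [ŋalatɔfɔ] and [ŋalatɔf].
The underlying segment must be /v/; voiced obstruents become voiceless word-finally, yielding [f] there.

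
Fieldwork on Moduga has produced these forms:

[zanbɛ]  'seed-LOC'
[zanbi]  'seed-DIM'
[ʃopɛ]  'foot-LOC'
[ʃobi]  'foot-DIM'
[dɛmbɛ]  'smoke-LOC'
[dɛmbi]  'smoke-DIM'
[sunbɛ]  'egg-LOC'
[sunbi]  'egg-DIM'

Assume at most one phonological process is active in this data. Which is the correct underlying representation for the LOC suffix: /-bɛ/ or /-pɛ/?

/-pɛ/

The LOC suffix surfaces as [-bɛ] and [-pɛ], depending on the final segment of the stem.
By contrast the DIM suffix keeps its initial [b] throughout — that segment must be underlying.
The LOC suffix is therefore /-pɛ/ underlyingly, with post-nasal voicing: voiceless stops become voiced after a nasal.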